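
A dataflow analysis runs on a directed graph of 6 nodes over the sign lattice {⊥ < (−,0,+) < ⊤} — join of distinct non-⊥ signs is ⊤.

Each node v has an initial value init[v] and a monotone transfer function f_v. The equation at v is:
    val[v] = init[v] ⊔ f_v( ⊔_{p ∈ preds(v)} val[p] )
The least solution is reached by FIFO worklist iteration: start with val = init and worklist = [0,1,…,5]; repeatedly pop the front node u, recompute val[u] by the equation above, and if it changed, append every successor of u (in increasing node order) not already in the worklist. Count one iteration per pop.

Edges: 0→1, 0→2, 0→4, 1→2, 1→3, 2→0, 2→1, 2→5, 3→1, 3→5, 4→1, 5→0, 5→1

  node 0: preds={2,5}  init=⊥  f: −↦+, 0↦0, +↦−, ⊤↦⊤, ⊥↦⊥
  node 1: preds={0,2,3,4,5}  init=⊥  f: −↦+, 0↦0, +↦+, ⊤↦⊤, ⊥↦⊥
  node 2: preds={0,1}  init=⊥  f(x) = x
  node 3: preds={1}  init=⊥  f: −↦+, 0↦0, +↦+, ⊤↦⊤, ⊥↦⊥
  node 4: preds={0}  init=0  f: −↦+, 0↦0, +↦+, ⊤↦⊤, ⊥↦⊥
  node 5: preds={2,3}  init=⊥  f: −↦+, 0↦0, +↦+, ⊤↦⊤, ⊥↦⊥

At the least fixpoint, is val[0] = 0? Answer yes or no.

Iteration log — 10 steps:
  step 1. node 0  ⊔preds=⊥  new=⊥  stable
  step 2. node 1  ⊔preds=0  new=0  old=⊥  +wl: 
  step 3. node 2  ⊔preds=0  new=0  old=⊥  +wl: 0,1
  step 4. node 3  ⊔preds=0  new=0  old=⊥  +wl: 
  step 5. node 4  ⊔preds=⊥  new=0  stable
  step 6. node 5  ⊔preds=0  new=0  old=⊥  +wl: 
  step 7. node 0  ⊔preds=0  new=0  old=⊥  +wl: 2,4
  step 8. node 1  ⊔preds=0  new=0  stable
  step 9. node 2  ⊔preds=0  new=0  stable
  step 10. node 4  ⊔preds=0  new=0  stable

Least fixpoint reached:
  node 0: 0
  node 1: 0
  node 2: 0
  node 3: 0
  node 4: 0
  node 5: 0

yes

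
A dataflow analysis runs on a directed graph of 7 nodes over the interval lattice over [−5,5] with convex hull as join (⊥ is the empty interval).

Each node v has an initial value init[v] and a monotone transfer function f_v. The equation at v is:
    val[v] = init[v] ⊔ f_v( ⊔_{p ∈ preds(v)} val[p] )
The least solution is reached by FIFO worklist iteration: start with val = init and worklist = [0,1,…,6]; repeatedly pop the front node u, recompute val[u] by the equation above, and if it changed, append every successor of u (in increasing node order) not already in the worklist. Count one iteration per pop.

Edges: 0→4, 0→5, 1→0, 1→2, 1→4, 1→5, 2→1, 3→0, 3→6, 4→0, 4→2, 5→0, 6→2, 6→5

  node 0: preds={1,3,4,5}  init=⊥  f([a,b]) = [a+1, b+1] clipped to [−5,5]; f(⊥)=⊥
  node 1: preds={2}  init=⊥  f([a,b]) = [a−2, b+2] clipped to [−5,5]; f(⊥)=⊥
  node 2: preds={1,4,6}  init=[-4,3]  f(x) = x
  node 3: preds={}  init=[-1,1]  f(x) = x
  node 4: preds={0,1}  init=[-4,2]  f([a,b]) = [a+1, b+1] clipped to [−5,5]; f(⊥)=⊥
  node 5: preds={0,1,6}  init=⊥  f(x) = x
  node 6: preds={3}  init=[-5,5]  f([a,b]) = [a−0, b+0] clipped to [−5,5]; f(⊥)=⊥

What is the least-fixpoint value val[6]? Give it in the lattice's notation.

Worklist (12 pops):
  #1 pop 0: in=[-4,2] → [-3,3] (was ⊥); enqueue []
  #2 pop 1: in=[-4,3] → [-5,5] (was ⊥); enqueue [0]
  #3 pop 2: in=[-5,5] → [-5,5] (was [-4,3]); enqueue [1]
  #4 pop 3: in=⊥ → [-1,1] (no change)
  #5 pop 4: in=[-5,5] → [-4,5] (was [-4,2]); enqueue [2]
  #6 pop 5: in=[-5,5] → [-5,5] (was ⊥); enqueue []
  #7 pop 6: in=[-1,1] → [-5,5] (no change)
  #8 pop 0: in=[-5,5] → [-4,5] (was [-3,3]); enqueue [4,5]
  #9 pop 1: in=[-5,5] → [-5,5] (no change)
  #10 pop 2: in=[-5,5] → [-5,5] (no change)
  #11 pop 4: in=[-5,5] → [-4,5] (no change)
  #12 pop 5: in=[-5,5] → [-5,5] (no change)

Fixpoint:
  val[0] = [-4,5]
  val[1] = [-5,5]
  val[2] = [-5,5]
  val[3] = [-1,1]
  val[4] = [-4,5]
  val[5] = [-5,5]
  val[6] = [-5,5]

[-5,5]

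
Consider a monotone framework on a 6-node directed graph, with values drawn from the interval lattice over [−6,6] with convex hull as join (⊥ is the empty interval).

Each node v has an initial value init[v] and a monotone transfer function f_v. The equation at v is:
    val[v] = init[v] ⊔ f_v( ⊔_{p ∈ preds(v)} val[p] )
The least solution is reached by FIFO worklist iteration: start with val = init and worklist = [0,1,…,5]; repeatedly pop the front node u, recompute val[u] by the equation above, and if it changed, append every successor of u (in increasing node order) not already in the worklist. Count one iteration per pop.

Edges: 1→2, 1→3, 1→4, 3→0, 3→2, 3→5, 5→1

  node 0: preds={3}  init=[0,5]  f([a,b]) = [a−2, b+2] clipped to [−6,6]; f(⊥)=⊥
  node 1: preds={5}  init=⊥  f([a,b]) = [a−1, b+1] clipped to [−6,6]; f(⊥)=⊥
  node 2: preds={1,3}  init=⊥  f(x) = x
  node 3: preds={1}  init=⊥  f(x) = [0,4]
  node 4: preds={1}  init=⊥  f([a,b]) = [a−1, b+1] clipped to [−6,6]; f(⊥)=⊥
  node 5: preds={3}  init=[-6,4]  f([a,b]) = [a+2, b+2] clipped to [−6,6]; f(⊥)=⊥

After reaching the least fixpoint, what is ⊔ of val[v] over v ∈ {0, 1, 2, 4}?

[-6,6]

Iteration log — 12 steps:
  step 1. node 0  ⊔preds=⊥  new=[0,5]  stable
  step 2. node 1  ⊔preds=[-6,4]  new=[-6,5]  old=⊥  +wl: 
  step 3. node 2  ⊔preds=[-6,5]  new=[-6,5]  old=⊥  +wl: 
  step 4. node 3  ⊔preds=[-6,5]  new=[0,4]  old=⊥  +wl: 0,2
  step 5. node 4  ⊔preds=[-6,5]  new=[-6,6]  old=⊥  +wl: 
  step 6. node 5  ⊔preds=[0,4]  new=[-6,6]  old=[-6,4]  +wl: 1
  step 7. node 0  ⊔preds=[0,4]  new=[-2,6]  old=[0,5]  +wl: 
  step 8. node 2  ⊔preds=[-6,5]  new=[-6,5]  stable
  step 9. node 1  ⊔preds=[-6,6]  new=[-6,6]  old=[-6,5]  +wl: 2,3,4
  step 10. node 2  ⊔preds=[-6,6]  new=[-6,6]  old=[-6,5]  +wl: 
  step 11. node 3  ⊔preds=[-6,6]  new=[0,4]  stable
  step 12. node 4  ⊔preds=[-6,6]  new=[-6,6]  stable

Least fixpoint reached:
  node 0: [-2,6]
  node 1: [-6,6]
  node 2: [-6,6]
  node 3: [0,4]
  node 4: [-6,6]
  node 5: [-6,6]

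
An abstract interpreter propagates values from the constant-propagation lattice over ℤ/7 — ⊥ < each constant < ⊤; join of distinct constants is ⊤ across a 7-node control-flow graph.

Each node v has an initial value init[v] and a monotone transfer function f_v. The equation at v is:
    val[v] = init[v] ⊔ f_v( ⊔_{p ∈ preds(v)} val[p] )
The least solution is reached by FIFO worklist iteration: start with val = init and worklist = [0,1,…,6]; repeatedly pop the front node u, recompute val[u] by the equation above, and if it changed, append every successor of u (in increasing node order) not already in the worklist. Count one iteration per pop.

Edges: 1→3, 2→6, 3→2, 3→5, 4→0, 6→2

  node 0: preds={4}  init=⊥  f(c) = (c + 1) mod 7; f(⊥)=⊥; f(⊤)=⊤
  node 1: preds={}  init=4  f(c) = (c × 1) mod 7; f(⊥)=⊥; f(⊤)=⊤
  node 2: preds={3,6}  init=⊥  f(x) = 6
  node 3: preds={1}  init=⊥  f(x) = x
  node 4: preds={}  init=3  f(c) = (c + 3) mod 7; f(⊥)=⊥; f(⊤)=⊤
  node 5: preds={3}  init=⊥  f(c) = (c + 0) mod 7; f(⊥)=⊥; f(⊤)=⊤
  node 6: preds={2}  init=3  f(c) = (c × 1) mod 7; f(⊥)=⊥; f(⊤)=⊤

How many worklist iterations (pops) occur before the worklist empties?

8

Worklist (8 pops):
  #1 pop 0: in=3 → 4 (was ⊥); enqueue []
  #2 pop 1: in=⊥ → 4 (no change)
  #3 pop 2: in=3 → 6 (was ⊥); enqueue []
  #4 pop 3: in=4 → 4 (was ⊥); enqueue [2]
  #5 pop 4: in=⊥ → 3 (no change)
  #6 pop 5: in=4 → 4 (was ⊥); enqueue []
  #7 pop 6: in=6 → ⊤ (was 3); enqueue []
  #8 pop 2: in=⊤ → 6 (no change)

Fixpoint:
  val[0] = 4
  val[1] = 4
  val[2] = 6
  val[3] = 4
  val[4] = 3
  val[5] = 4
  val[6] = ⊤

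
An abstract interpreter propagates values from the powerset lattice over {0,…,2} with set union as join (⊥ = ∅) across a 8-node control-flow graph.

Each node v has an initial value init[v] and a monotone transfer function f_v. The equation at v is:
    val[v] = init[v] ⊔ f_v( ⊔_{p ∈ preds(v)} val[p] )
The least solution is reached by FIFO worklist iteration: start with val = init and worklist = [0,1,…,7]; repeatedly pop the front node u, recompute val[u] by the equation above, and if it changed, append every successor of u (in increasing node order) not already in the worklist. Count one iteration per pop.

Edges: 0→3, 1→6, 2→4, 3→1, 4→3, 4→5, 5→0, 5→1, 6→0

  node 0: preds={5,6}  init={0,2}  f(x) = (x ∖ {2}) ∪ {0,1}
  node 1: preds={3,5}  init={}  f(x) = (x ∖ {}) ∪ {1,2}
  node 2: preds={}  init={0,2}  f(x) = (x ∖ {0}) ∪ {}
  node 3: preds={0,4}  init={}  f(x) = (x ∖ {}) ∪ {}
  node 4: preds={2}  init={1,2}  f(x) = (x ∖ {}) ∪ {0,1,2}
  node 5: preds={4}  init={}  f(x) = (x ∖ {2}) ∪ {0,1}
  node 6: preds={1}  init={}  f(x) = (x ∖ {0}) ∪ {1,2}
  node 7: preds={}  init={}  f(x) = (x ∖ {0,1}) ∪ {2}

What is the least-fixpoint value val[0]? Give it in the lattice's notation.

{0,1,2}

Trace (12 dequeues):
  [1] u=0 | in {} | out {0,1,2} | prev {0,2} | push {}
  [2] u=1 | in {} | out {1,2} | prev {} | push {}
  [3] u=2 | in {} | out {0,2} | ==
  [4] u=3 | in {0,1,2} | out {0,1,2} | prev {} | push {1}
  [5] u=4 | in {0,2} | out {0,1,2} | prev {1,2} | push {3}
  [6] u=5 | in {0,1,2} | out {0,1} | prev {} | push {0}
  [7] u=6 | in {1,2} | out {1,2} | prev {} | push {}
  [8] u=7 | in {} | out {2} | prev {} | push {}
  [9] u=1 | in {0,1,2} | out {0,1,2} | prev {1,2} | push {6}
  [10] u=3 | in {0,1,2} | out {0,1,2} | ==
  [11] u=0 | in {0,1,2} | out {0,1,2} | ==
  [12] u=6 | in {0,1,2} | out {1,2} | ==

Converged values:
  [0] {0,1,2}
  [1] {0,1,2}
  [2] {0,2}
  [3] {0,1,2}
  [4] {0,1,2}
  [5] {0,1}
  [6] {1,2}
  [7] {2}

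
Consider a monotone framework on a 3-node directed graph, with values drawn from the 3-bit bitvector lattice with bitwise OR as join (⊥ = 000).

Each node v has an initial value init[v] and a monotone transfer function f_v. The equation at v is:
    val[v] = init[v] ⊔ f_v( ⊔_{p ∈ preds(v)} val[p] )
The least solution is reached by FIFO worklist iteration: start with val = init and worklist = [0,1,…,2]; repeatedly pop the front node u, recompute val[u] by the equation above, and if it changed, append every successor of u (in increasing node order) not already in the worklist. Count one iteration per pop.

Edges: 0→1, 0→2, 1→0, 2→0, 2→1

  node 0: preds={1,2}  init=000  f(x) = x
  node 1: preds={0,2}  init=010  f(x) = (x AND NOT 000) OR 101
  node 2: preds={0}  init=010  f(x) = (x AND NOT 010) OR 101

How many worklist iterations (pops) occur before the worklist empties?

Iteration log — 6 steps:
  step 1. node 0  ⊔preds=010  new=010  old=000  +wl: 
  step 2. node 1  ⊔preds=010  new=111  old=010  +wl: 0
  step 3. node 2  ⊔preds=010  new=111  old=010  +wl: 1
  step 4. node 0  ⊔preds=111  new=111  old=010  +wl: 2
  step 5. node 1  ⊔preds=111  new=111  stable
  step 6. node 2  ⊔preds=111  new=111  stable

Least fixpoint reached:
  node 0: 111
  node 1: 111
  node 2: 111

6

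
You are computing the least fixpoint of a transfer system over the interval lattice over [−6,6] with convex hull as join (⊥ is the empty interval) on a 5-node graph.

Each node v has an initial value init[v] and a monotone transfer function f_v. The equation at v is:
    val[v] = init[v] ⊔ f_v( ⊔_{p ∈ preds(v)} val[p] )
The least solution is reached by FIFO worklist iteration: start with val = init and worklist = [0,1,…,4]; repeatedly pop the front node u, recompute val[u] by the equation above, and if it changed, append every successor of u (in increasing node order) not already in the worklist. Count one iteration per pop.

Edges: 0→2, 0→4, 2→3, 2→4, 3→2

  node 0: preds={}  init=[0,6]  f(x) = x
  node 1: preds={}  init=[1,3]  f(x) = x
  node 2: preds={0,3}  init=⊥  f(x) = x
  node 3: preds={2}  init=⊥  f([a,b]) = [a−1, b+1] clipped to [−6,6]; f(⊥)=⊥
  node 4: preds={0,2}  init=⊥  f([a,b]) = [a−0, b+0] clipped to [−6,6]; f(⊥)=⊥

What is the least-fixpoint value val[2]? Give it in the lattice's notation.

[-6,6]

Worklist (23 pops):
  #1 pop 0: in=⊥ → [0,6] (no change)
  #2 pop 1: in=⊥ → [1,3] (no change)
  #3 pop 2: in=[0,6] → [0,6] (was ⊥); enqueue []
  #4 pop 3: in=[0,6] → [-1,6] (was ⊥); enqueue [2]
  #5 pop 4: in=[0,6] → [0,6] (was ⊥); enqueue []
  #6 pop 2: in=[-1,6] → [-1,6] (was [0,6]); enqueue [3,4]
  #7 pop 3: in=[-1,6] → [-2,6] (was [-1,6]); enqueue [2]
  #8 pop 4: in=[-1,6] → [-1,6] (was [0,6]); enqueue []
  #9 pop 2: in=[-2,6] → [-2,6] (was [-1,6]); enqueue [3,4]
  #10 pop 3: in=[-2,6] → [-3,6] (was [-2,6]); enqueue [2]
  #11 pop 4: in=[-2,6] → [-2,6] (was [-1,6]); enqueue []
  #12 pop 2: in=[-3,6] → [-3,6] (was [-2,6]); enqueue [3,4]
  #13 pop 3: in=[-3,6] → [-4,6] (was [-3,6]); enqueue [2]
  #14 pop 4: in=[-3,6] → [-3,6] (was [-2,6]); enqueue []
  #15 pop 2: in=[-4,6] → [-4,6] (was [-3,6]); enqueue [3,4]
  #16 pop 3: in=[-4,6] → [-5,6] (was [-4,6]); enqueue [2]
  #17 pop 4: in=[-4,6] → [-4,6] (was [-3,6]); enqueue []
  #18 pop 2: in=[-5,6] → [-5,6] (was [-4,6]); enqueue [3,4]
  #19 pop 3: in=[-5,6] → [-6,6] (was [-5,6]); enqueue [2]
  #20 pop 4: in=[-5,6] → [-5,6] (was [-4,6]); enqueue []
  #21 pop 2: in=[-6,6] → [-6,6] (was [-5,6]); enqueue [3,4]
  #22 pop 3: in=[-6,6] → [-6,6] (no change)
  #23 pop 4: in=[-6,6] → [-6,6] (was [-5,6]); enqueue []

Fixpoint:
  val[0] = [0,6]
  val[1] = [1,3]
  val[2] = [-6,6]
  val[3] = [-6,6]
  val[4] = [-6,6]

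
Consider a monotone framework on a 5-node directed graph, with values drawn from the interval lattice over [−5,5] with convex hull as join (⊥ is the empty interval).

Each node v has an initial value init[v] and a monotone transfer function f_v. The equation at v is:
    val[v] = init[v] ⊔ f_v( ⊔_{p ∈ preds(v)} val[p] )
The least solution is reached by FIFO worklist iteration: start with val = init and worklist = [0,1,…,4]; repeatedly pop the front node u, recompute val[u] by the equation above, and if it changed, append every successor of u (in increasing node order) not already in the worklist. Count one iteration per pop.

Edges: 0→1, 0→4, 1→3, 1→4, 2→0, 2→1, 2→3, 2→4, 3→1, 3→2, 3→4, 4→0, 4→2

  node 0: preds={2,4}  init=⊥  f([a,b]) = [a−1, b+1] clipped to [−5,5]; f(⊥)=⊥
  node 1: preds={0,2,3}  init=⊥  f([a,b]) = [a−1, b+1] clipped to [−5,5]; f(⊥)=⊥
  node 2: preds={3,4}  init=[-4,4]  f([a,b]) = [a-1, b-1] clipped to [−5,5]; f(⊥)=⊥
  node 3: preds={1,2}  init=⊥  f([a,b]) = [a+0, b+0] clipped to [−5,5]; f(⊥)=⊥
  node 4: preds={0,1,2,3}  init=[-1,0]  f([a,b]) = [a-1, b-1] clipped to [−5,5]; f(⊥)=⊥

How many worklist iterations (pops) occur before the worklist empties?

Iteration log — 11 steps:
  step 1. node 0  ⊔preds=[-4,4]  new=[-5,5]  old=⊥  +wl: 
  step 2. node 1  ⊔preds=[-5,5]  new=[-5,5]  old=⊥  +wl: 
  step 3. node 2  ⊔preds=[-1,0]  new=[-4,4]  stable
  step 4. node 3  ⊔preds=[-5,5]  new=[-5,5]  old=⊥  +wl: 1,2
  step 5. node 4  ⊔preds=[-5,5]  new=[-5,4]  old=[-1,0]  +wl: 0
  step 6. node 1  ⊔preds=[-5,5]  new=[-5,5]  stable
  step 7. node 2  ⊔preds=[-5,5]  new=[-5,4]  old=[-4,4]  +wl: 1,3,4
  step 8. node 0  ⊔preds=[-5,4]  new=[-5,5]  stable
  step 9. node 1  ⊔preds=[-5,5]  new=[-5,5]  stable
  step 10. node 3  ⊔preds=[-5,5]  new=[-5,5]  stable
  step 11. node 4  ⊔preds=[-5,5]  new=[-5,4]  stable

Least fixpoint reached:
  node 0: [-5,5]
  node 1: [-5,5]
  node 2: [-5,4]
  node 3: [-5,5]
  node 4: [-5,4]

11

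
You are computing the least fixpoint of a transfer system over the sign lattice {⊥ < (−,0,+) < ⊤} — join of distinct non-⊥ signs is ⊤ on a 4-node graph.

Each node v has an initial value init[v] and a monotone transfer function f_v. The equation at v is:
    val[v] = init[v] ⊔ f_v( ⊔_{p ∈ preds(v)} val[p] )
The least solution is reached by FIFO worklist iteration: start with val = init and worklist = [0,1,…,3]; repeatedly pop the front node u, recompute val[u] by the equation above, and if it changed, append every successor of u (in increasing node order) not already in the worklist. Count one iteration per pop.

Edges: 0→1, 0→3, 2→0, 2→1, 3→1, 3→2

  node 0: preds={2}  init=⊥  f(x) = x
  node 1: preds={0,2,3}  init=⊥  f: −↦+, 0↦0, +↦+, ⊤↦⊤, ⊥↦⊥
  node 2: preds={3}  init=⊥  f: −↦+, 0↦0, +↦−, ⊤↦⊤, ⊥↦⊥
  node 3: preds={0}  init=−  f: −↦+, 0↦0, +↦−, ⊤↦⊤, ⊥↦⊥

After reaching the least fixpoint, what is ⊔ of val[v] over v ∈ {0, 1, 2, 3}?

Iteration log — 7 steps:
  step 1. node 0  ⊔preds=⊥  new=⊥  stable
  step 2. node 1  ⊔preds=−  new=+  old=⊥  +wl: 
  step 3. node 2  ⊔preds=−  new=+  old=⊥  +wl: 0,1
  step 4. node 3  ⊔preds=⊥  new=−  stable
  step 5. node 0  ⊔preds=+  new=+  old=⊥  +wl: 3
  step 6. node 1  ⊔preds=⊤  new=⊤  old=+  +wl: 
  step 7. node 3  ⊔preds=+  new=−  stable

Least fixpoint reached:
  node 0: +
  node 1: ⊤
  node 2: +
  node 3: −

⊤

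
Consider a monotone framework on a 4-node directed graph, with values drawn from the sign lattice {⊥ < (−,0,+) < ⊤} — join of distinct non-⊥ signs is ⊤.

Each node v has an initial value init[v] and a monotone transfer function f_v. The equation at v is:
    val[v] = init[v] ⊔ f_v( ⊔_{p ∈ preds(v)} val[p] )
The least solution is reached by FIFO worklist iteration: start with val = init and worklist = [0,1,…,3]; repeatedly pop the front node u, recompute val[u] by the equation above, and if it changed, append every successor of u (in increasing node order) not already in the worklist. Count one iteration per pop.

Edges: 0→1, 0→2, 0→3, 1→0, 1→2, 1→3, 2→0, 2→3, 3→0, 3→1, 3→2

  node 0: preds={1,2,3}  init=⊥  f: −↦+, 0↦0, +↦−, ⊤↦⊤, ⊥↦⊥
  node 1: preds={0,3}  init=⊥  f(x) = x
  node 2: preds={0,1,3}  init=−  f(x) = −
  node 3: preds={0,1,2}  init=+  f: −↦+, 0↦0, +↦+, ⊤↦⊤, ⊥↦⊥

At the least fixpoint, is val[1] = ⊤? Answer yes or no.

yes

Worklist (7 pops):
  #1 pop 0: in=⊤ → ⊤ (was ⊥); enqueue []
  #2 pop 1: in=⊤ → ⊤ (was ⊥); enqueue [0]
  #3 pop 2: in=⊤ → − (no change)
  #4 pop 3: in=⊤ → ⊤ (was +); enqueue [1,2]
  #5 pop 0: in=⊤ → ⊤ (no change)
  #6 pop 1: in=⊤ → ⊤ (no change)
  #7 pop 2: in=⊤ → − (no change)

Fixpoint:
  val[0] = ⊤
  val[1] = ⊤
  val[2] = −
  val[3] = ⊤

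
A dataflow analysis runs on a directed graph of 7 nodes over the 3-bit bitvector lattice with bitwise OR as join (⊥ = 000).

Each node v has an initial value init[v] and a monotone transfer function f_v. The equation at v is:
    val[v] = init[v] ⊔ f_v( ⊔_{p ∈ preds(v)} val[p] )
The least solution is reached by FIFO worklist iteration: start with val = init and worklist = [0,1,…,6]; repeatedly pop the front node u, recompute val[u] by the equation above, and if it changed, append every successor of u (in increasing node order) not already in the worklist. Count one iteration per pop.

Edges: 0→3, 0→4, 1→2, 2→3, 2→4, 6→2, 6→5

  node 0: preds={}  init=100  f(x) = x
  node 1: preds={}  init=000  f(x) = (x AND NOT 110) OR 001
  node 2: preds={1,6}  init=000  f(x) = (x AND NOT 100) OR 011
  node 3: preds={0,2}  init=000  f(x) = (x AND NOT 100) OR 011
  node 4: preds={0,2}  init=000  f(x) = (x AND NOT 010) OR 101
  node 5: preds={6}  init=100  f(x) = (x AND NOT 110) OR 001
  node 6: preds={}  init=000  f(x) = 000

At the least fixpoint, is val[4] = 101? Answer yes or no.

Trace (7 dequeues):
  [1] u=0 | in 000 | out 100 | ==
  [2] u=1 | in 000 | out 001 | prev 000 | push {}
  [3] u=2 | in 001 | out 011 | prev 000 | push {}
  [4] u=3 | in 111 | out 011 | prev 000 | push {}
  [5] u=4 | in 111 | out 101 | prev 000 | push {}
  [6] u=5 | in 000 | out 101 | prev 100 | push {}
  [7] u=6 | in 000 | out 000 | ==

Converged values:
  [0] 100
  [1] 001
  [2] 011
  [3] 011
  [4] 101
  [5] 101
  [6] 000

yes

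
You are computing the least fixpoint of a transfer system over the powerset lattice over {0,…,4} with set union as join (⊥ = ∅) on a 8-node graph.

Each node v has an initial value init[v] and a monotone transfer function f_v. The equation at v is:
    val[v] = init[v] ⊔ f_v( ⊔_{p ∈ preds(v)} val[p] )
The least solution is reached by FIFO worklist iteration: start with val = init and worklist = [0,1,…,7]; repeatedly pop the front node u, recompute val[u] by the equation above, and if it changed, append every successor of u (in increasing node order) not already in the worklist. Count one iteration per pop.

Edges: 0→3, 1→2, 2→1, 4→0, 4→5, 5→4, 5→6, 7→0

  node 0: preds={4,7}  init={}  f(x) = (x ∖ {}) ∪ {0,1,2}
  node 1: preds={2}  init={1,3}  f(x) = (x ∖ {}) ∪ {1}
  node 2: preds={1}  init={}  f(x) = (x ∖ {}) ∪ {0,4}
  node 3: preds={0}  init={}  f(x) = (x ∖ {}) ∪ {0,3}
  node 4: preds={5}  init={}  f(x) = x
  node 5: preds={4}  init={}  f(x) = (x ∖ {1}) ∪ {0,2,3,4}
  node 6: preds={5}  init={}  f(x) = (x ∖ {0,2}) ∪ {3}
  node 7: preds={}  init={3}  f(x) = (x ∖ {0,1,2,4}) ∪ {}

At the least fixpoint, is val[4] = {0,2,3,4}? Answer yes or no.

Worklist (14 pops):
  #1 pop 0: in={3} → {0,1,2,3} (was {}); enqueue []
  #2 pop 1: in={} → {1,3} (no change)
  #3 pop 2: in={1,3} → {0,1,3,4} (was {}); enqueue [1]
  #4 pop 3: in={0,1,2,3} → {0,1,2,3} (was {}); enqueue []
  #5 pop 4: in={} → {} (no change)
  #6 pop 5: in={} → {0,2,3,4} (was {}); enqueue [4]
  #7 pop 6: in={0,2,3,4} → {3,4} (was {}); enqueue []
  #8 pop 7: in={} → {3} (no change)
  #9 pop 1: in={0,1,3,4} → {0,1,3,4} (was {1,3}); enqueue [2]
  #10 pop 4: in={0,2,3,4} → {0,2,3,4} (was {}); enqueue [0,5]
  #11 pop 2: in={0,1,3,4} → {0,1,3,4} (no change)
  #12 pop 0: in={0,2,3,4} → {0,1,2,3,4} (was {0,1,2,3}); enqueue [3]
  #13 pop 5: in={0,2,3,4} → {0,2,3,4} (no change)
  #14 pop 3: in={0,1,2,3,4} → {0,1,2,3,4} (was {0,1,2,3}); enqueue []

Fixpoint:
  val[0] = {0,1,2,3,4}
  val[1] = {0,1,3,4}
  val[2] = {0,1,3,4}
  val[3] = {0,1,2,3,4}
  val[4] = {0,2,3,4}
  val[5] = {0,2,3,4}
  val[6] = {3,4}
  val[7] = {3}

yes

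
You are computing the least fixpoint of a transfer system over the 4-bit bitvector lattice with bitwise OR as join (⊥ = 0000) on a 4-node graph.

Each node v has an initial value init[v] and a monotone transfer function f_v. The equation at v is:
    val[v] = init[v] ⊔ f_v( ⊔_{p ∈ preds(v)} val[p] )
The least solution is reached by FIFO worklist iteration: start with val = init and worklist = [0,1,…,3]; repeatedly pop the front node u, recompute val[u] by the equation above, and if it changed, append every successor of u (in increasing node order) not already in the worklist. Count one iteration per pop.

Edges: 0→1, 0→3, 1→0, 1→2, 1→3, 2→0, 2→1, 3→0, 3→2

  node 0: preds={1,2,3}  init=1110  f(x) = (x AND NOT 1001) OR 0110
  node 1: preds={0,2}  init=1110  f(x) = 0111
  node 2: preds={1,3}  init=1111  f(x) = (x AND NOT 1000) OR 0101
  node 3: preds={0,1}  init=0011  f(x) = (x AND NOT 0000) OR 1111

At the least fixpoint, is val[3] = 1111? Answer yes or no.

Worklist (6 pops):
  #1 pop 0: in=1111 → 1110 (no change)
  #2 pop 1: in=1111 → 1111 (was 1110); enqueue [0]
  #3 pop 2: in=1111 → 1111 (no change)
  #4 pop 3: in=1111 → 1111 (was 0011); enqueue [2]
  #5 pop 0: in=1111 → 1110 (no change)
  #6 pop 2: in=1111 → 1111 (no change)

Fixpoint:
  val[0] = 1110
  val[1] = 1111
  val[2] = 1111
  val[3] = 1111

yes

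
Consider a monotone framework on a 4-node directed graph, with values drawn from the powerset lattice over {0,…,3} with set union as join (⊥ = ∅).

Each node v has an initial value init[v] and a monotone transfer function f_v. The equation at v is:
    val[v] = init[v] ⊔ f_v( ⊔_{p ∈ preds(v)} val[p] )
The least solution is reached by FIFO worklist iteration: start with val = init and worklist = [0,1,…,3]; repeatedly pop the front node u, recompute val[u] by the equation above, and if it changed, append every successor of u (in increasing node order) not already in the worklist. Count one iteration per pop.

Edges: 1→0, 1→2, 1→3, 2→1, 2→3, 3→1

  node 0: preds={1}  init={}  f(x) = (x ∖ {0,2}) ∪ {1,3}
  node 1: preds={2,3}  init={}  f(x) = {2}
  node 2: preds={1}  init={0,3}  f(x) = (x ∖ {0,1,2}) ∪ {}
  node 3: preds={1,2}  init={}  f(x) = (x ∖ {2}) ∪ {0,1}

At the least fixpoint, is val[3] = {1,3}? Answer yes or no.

no

Trace (6 dequeues):
  [1] u=0 | in {} | out {1,3} | prev {} | push {}
  [2] u=1 | in {0,3} | out {2} | prev {} | push {0}
  [3] u=2 | in {2} | out {0,3} | ==
  [4] u=3 | in {0,2,3} | out {0,1,3} | prev {} | push {1}
  [5] u=0 | in {2} | out {1,3} | ==
  [6] u=1 | in {0,1,3} | out {2} | ==

Converged values:
  [0] {1,3}
  [1] {2}
  [2] {0,3}
  [3] {0,1,3}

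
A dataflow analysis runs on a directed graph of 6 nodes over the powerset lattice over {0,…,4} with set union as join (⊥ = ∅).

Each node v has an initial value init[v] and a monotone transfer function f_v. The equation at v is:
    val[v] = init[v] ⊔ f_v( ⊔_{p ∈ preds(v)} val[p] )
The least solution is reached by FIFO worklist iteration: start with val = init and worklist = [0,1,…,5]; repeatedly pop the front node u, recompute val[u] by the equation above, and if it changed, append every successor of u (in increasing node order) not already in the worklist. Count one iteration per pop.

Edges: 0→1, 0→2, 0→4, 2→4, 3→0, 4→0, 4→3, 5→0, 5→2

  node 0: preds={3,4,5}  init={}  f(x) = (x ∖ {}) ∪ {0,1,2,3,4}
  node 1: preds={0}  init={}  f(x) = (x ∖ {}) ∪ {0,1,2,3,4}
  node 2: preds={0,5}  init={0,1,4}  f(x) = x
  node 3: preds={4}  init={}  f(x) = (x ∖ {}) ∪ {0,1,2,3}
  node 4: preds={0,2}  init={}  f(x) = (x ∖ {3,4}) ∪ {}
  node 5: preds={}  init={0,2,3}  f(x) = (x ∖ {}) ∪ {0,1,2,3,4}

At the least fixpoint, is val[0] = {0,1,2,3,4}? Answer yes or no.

Iteration log — 9 steps:
  step 1. node 0  ⊔preds={0,2,3}  new={0,1,2,3,4}  old={}  +wl: 
  step 2. node 1  ⊔preds={0,1,2,3,4}  new={0,1,2,3,4}  old={}  +wl: 
  step 3. node 2  ⊔preds={0,1,2,3,4}  new={0,1,2,3,4}  old={0,1,4}  +wl: 
  step 4. node 3  ⊔preds={}  new={0,1,2,3}  old={}  +wl: 0
  step 5. node 4  ⊔preds={0,1,2,3,4}  new={0,1,2}  old={}  +wl: 3
  step 6. node 5  ⊔preds={}  new={0,1,2,3,4}  old={0,2,3}  +wl: 2
  step 7. node 0  ⊔preds={0,1,2,3,4}  new={0,1,2,3,4}  stable
  step 8. node 3  ⊔preds={0,1,2}  new={0,1,2,3}  stable
  step 9. node 2  ⊔preds={0,1,2,3,4}  new={0,1,2,3,4}  stable

Least fixpoint reached:
  node 0: {0,1,2,3,4}
  node 1: {0,1,2,3,4}
  node 2: {0,1,2,3,4}
  node 3: {0,1,2,3}
  node 4: {0,1,2}
  node 5: {0,1,2,3,4}

yes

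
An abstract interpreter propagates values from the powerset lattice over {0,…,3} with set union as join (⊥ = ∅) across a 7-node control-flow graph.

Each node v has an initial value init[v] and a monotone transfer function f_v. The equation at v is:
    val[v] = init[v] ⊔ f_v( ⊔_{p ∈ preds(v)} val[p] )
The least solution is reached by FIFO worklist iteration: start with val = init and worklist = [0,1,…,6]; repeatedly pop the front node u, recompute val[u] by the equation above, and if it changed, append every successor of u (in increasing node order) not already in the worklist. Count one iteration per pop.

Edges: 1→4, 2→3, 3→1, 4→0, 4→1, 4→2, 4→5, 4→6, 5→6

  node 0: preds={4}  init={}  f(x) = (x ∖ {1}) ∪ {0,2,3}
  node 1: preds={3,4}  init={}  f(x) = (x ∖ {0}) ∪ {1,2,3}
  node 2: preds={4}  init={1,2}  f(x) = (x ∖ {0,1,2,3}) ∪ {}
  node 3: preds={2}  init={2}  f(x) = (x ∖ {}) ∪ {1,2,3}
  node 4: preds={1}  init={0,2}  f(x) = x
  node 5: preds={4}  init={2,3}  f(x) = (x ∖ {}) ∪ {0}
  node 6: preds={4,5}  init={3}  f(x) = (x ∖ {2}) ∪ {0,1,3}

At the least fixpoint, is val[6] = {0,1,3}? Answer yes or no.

Iteration log — 10 steps:
  step 1. node 0  ⊔preds={0,2}  new={0,2,3}  old={}  +wl: 
  step 2. node 1  ⊔preds={0,2}  new={1,2,3}  old={}  +wl: 
  step 3. node 2  ⊔preds={0,2}  new={1,2}  stable
  step 4. node 3  ⊔preds={1,2}  new={1,2,3}  old={2}  +wl: 1
  step 5. node 4  ⊔preds={1,2,3}  new={0,1,2,3}  old={0,2}  +wl: 0,2
  step 6. node 5  ⊔preds={0,1,2,3}  new={0,1,2,3}  old={2,3}  +wl: 
  step 7. node 6  ⊔preds={0,1,2,3}  new={0,1,3}  old={3}  +wl: 
  step 8. node 1  ⊔preds={0,1,2,3}  new={1,2,3}  stable
  step 9. node 0  ⊔preds={0,1,2,3}  new={0,2,3}  stable
  step 10. node 2  ⊔preds={0,1,2,3}  new={1,2}  stable

Least fixpoint reached:
  node 0: {0,2,3}
  node 1: {1,2,3}
  node 2: {1,2}
  node 3: {1,2,3}
  node 4: {0,1,2,3}
  node 5: {0,1,2,3}
  node 6: {0,1,3}

yes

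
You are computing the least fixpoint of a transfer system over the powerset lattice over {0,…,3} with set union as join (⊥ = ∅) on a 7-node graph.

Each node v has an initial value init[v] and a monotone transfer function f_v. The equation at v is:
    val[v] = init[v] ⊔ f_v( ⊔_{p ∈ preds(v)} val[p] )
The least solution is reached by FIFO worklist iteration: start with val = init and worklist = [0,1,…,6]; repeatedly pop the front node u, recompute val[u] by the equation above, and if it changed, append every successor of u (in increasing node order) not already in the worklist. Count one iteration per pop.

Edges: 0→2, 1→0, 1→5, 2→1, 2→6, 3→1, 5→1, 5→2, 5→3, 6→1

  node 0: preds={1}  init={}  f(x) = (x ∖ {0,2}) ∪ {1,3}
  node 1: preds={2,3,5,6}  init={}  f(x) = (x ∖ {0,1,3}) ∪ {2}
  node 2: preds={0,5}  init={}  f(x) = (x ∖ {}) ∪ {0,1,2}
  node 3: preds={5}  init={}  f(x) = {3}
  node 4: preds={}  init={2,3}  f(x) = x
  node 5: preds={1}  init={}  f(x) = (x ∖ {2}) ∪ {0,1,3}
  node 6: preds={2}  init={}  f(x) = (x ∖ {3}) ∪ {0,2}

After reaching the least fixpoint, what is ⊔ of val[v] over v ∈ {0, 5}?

{0,1,3}

Trace (11 dequeues):
  [1] u=0 | in {} | out {1,3} | prev {} | push {}
  [2] u=1 | in {} | out {2} | prev {} | push {0}
  [3] u=2 | in {1,3} | out {0,1,2,3} | prev {} | push {1}
  [4] u=3 | in {} | out {3} | prev {} | push {}
  [5] u=4 | in {} | out {2,3} | ==
  [6] u=5 | in {2} | out {0,1,3} | prev {} | push {2,3}
  [7] u=6 | in {0,1,2,3} | out {0,1,2} | prev {} | push {}
  [8] u=0 | in {2} | out {1,3} | ==
  [9] u=1 | in {0,1,2,3} | out {2} | ==
  [10] u=2 | in {0,1,3} | out {0,1,2,3} | ==
  [11] u=3 | in {0,1,3} | out {3} | ==

Converged values:
  [0] {1,3}
  [1] {2}
  [2] {0,1,2,3}
  [3] {3}
  [4] {2,3}
  [5] {0,1,3}
  [6] {0,1,2}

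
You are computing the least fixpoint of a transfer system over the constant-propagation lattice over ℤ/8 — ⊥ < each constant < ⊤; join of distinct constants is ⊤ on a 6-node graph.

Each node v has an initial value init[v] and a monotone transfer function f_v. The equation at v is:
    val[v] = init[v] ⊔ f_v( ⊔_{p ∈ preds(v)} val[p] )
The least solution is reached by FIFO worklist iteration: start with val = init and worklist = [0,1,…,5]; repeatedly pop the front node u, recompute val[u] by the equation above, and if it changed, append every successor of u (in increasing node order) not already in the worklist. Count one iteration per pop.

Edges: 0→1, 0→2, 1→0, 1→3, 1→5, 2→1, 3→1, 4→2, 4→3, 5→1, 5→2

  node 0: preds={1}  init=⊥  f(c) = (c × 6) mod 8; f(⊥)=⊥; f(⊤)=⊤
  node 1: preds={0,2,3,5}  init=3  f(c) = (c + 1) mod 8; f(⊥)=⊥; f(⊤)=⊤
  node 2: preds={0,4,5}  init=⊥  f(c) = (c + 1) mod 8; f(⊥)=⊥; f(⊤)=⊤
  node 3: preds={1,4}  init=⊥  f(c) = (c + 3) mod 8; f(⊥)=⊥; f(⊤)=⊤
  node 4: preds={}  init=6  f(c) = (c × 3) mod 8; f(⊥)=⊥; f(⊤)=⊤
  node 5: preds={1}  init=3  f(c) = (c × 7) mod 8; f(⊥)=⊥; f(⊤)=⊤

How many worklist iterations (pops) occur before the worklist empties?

Trace (9 dequeues):
  [1] u=0 | in 3 | out 2 | prev ⊥ | push {}
  [2] u=1 | in ⊤ | out ⊤ | prev 3 | push {0}
  [3] u=2 | in ⊤ | out ⊤ | prev ⊥ | push {1}
  [4] u=3 | in ⊤ | out ⊤ | prev ⊥ | push {}
  [5] u=4 | in ⊥ | out 6 | ==
  [6] u=5 | in ⊤ | out ⊤ | prev 3 | push {2}
  [7] u=0 | in ⊤ | out ⊤ | prev 2 | push {}
  [8] u=1 | in ⊤ | out ⊤ | ==
  [9] u=2 | in ⊤ | out ⊤ | ==

Converged values:
  [0] ⊤
  [1] ⊤
  [2] ⊤
  [3] ⊤
  [4] 6
  [5] ⊤

9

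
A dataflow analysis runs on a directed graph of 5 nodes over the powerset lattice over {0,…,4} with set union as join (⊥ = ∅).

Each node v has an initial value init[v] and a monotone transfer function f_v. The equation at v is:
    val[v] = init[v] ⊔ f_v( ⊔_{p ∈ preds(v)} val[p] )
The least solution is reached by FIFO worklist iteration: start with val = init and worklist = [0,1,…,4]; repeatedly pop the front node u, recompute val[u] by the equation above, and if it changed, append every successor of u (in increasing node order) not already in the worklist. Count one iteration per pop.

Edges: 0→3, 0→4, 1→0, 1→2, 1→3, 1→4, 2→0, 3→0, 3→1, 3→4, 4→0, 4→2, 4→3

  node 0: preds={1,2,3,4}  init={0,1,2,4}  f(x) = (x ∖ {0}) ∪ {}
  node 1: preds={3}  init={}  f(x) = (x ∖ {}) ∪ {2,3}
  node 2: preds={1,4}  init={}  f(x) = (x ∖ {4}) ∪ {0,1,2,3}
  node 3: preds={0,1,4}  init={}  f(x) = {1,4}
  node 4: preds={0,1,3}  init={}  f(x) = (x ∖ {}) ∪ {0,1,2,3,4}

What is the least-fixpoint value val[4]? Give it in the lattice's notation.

{0,1,2,3,4}

Iteration log — 11 steps:
  step 1. node 0  ⊔preds={}  new={0,1,2,4}  stable
  step 2. node 1  ⊔preds={}  new={2,3}  old={}  +wl: 0
  step 3. node 2  ⊔preds={2,3}  new={0,1,2,3}  old={}  +wl: 
  step 4. node 3  ⊔preds={0,1,2,3,4}  new={1,4}  old={}  +wl: 1
  step 5. node 4  ⊔preds={0,1,2,3,4}  new={0,1,2,3,4}  old={}  +wl: 2,3
  step 6. node 0  ⊔preds={0,1,2,3,4}  new={0,1,2,3,4}  old={0,1,2,4}  +wl: 4
  step 7. node 1  ⊔preds={1,4}  new={1,2,3,4}  old={2,3}  +wl: 0
  step 8. node 2  ⊔preds={0,1,2,3,4}  new={0,1,2,3}  stable
  step 9. node 3  ⊔preds={0,1,2,3,4}  new={1,4}  stable
  step 10. node 4  ⊔preds={0,1,2,3,4}  new={0,1,2,3,4}  stable
  step 11. node 0  ⊔preds={0,1,2,3,4}  new={0,1,2,3,4}  stable

Least fixpoint reached:
  node 0: {0,1,2,3,4}
  node 1: {1,2,3,4}
  node 2: {0,1,2,3}
  node 3: {1,4}
  node 4: {0,1,2,3,4}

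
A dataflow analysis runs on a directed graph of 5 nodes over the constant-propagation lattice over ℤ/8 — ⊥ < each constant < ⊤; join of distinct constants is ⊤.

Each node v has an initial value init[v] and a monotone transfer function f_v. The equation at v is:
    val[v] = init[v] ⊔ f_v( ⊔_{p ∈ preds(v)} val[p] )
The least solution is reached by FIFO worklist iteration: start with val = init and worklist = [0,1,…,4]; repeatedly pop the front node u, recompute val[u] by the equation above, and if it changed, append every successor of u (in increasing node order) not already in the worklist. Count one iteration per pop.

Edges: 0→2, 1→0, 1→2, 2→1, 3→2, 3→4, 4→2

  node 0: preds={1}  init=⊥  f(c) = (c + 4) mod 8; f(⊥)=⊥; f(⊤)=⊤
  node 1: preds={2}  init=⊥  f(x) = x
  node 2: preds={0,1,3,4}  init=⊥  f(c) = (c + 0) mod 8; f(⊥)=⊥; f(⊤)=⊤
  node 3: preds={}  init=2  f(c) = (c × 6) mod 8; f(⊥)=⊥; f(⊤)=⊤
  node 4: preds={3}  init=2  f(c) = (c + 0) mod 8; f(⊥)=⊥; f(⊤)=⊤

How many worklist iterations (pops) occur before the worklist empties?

11

Iteration log — 11 steps:
  step 1. node 0  ⊔preds=⊥  new=⊥  stable
  step 2. node 1  ⊔preds=⊥  new=⊥  stable
  step 3. node 2  ⊔preds=2  new=2  old=⊥  +wl: 1
  step 4. node 3  ⊔preds=⊥  new=2  stable
  step 5. node 4  ⊔preds=2  new=2  stable
  step 6. node 1  ⊔preds=2  new=2  old=⊥  +wl: 0,2
  step 7. node 0  ⊔preds=2  new=6  old=⊥  +wl: 
  step 8. node 2  ⊔preds=⊤  new=⊤  old=2  +wl: 1
  step 9. node 1  ⊔preds=⊤  new=⊤  old=2  +wl: 0,2
  step 10. node 0  ⊔preds=⊤  new=⊤  old=6  +wl: 
  step 11. node 2  ⊔preds=⊤  new=⊤  stable

Least fixpoint reached:
  node 0: ⊤
  node 1: ⊤
  node 2: ⊤
  node 3: 2
  node 4: 2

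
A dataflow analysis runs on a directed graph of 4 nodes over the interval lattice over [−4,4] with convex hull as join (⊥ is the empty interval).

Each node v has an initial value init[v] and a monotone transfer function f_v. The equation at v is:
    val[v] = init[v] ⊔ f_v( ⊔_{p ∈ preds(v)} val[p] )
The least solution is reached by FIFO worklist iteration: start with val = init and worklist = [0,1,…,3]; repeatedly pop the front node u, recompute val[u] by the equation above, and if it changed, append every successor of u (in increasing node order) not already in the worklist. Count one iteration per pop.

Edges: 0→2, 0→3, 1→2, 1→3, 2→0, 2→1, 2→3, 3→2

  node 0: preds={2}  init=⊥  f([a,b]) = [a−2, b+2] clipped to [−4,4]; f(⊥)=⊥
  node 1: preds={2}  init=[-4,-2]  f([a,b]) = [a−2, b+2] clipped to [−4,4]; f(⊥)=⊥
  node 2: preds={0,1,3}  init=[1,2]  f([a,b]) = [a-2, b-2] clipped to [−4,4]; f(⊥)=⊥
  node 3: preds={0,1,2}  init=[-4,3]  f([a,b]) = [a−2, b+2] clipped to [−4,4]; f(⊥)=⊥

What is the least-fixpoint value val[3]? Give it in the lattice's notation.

Worklist (8 pops):
  #1 pop 0: in=[1,2] → [-1,4] (was ⊥); enqueue []
  #2 pop 1: in=[1,2] → [-4,4] (was [-4,-2]); enqueue []
  #3 pop 2: in=[-4,4] → [-4,2] (was [1,2]); enqueue [0,1]
  #4 pop 3: in=[-4,4] → [-4,4] (was [-4,3]); enqueue [2]
  #5 pop 0: in=[-4,2] → [-4,4] (was [-1,4]); enqueue [3]
  #6 pop 1: in=[-4,2] → [-4,4] (no change)
  #7 pop 2: in=[-4,4] → [-4,2] (no change)
  #8 pop 3: in=[-4,4] → [-4,4] (no change)

Fixpoint:
  val[0] = [-4,4]
  val[1] = [-4,4]
  val[2] = [-4,2]
  val[3] = [-4,4]

[-4,4]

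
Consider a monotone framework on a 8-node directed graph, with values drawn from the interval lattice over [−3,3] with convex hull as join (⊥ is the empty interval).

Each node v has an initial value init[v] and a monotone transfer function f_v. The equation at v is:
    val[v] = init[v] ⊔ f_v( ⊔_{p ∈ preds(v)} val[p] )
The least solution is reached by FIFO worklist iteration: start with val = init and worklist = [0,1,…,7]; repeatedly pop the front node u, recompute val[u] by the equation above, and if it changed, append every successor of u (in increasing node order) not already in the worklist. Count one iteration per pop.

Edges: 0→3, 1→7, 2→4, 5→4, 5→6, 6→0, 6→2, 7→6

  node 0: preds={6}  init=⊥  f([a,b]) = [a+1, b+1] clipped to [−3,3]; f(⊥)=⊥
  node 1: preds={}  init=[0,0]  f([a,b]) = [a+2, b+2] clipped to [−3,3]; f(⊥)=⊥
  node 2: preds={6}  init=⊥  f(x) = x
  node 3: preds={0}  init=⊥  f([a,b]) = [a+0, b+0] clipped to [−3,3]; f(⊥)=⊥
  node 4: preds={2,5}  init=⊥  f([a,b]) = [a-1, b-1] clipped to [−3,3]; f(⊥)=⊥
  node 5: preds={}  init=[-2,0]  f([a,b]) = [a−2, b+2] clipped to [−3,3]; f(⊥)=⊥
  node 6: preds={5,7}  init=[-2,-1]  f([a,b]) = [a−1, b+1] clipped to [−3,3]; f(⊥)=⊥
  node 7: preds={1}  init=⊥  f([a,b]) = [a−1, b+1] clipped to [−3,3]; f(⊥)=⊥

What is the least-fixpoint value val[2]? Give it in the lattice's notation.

Iteration log — 17 steps:
  step 1. node 0  ⊔preds=[-2,-1]  new=[-1,0]  old=⊥  +wl: 
  step 2. node 1  ⊔preds=⊥  new=[0,0]  stable
  step 3. node 2  ⊔preds=[-2,-1]  new=[-2,-1]  old=⊥  +wl: 
  step 4. node 3  ⊔preds=[-1,0]  new=[-1,0]  old=⊥  +wl: 
  step 5. node 4  ⊔preds=[-2,0]  new=[-3,-1]  old=⊥  +wl: 
  step 6. node 5  ⊔preds=⊥  new=[-2,0]  stable
  step 7. node 6  ⊔preds=[-2,0]  new=[-3,1]  old=[-2,-1]  +wl: 0,2
  step 8. node 7  ⊔preds=[0,0]  new=[-1,1]  old=⊥  +wl: 6
  step 9. node 0  ⊔preds=[-3,1]  new=[-2,2]  old=[-1,0]  +wl: 3
  step 10. node 2  ⊔preds=[-3,1]  new=[-3,1]  old=[-2,-1]  +wl: 4
  step 11. node 6  ⊔preds=[-2,1]  new=[-3,2]  old=[-3,1]  +wl: 0,2
  step 12. node 3  ⊔preds=[-2,2]  new=[-2,2]  old=[-1,0]  +wl: 
  step 13. node 4  ⊔preds=[-3,1]  new=[-3,0]  old=[-3,-1]  +wl: 
  step 14. node 0  ⊔preds=[-3,2]  new=[-2,3]  old=[-2,2]  +wl: 3
  step 15. node 2  ⊔preds=[-3,2]  new=[-3,2]  old=[-3,1]  +wl: 4
  step 16. node 3  ⊔preds=[-2,3]  new=[-2,3]  old=[-2,2]  +wl: 
  step 17. node 4  ⊔preds=[-3,2]  new=[-3,1]  old=[-3,0]  +wl: 

Least fixpoint reached:
  node 0: [-2,3]
  node 1: [0,0]
  node 2: [-3,2]
  node 3: [-2,3]
  node 4: [-3,1]
  node 5: [-2,0]
  node 6: [-3,2]
  node 7: [-1,1]

[-3,2]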